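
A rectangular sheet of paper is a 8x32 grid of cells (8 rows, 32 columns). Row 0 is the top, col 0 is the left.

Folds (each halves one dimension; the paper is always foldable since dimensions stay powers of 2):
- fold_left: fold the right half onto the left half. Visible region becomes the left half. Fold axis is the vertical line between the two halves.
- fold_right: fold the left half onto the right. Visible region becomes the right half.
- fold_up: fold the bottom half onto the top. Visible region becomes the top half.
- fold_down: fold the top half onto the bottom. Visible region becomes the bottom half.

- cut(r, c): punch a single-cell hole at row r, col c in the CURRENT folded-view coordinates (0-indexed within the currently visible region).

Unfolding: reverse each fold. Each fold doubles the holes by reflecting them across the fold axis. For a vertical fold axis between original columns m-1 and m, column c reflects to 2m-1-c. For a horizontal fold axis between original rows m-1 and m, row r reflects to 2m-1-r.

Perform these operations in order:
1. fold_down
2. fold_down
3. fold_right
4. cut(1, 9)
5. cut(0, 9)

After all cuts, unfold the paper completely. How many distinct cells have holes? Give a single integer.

Answer: 16

Derivation:
Op 1 fold_down: fold axis h@4; visible region now rows[4,8) x cols[0,32) = 4x32
Op 2 fold_down: fold axis h@6; visible region now rows[6,8) x cols[0,32) = 2x32
Op 3 fold_right: fold axis v@16; visible region now rows[6,8) x cols[16,32) = 2x16
Op 4 cut(1, 9): punch at orig (7,25); cuts so far [(7, 25)]; region rows[6,8) x cols[16,32) = 2x16
Op 5 cut(0, 9): punch at orig (6,25); cuts so far [(6, 25), (7, 25)]; region rows[6,8) x cols[16,32) = 2x16
Unfold 1 (reflect across v@16): 4 holes -> [(6, 6), (6, 25), (7, 6), (7, 25)]
Unfold 2 (reflect across h@6): 8 holes -> [(4, 6), (4, 25), (5, 6), (5, 25), (6, 6), (6, 25), (7, 6), (7, 25)]
Unfold 3 (reflect across h@4): 16 holes -> [(0, 6), (0, 25), (1, 6), (1, 25), (2, 6), (2, 25), (3, 6), (3, 25), (4, 6), (4, 25), (5, 6), (5, 25), (6, 6), (6, 25), (7, 6), (7, 25)]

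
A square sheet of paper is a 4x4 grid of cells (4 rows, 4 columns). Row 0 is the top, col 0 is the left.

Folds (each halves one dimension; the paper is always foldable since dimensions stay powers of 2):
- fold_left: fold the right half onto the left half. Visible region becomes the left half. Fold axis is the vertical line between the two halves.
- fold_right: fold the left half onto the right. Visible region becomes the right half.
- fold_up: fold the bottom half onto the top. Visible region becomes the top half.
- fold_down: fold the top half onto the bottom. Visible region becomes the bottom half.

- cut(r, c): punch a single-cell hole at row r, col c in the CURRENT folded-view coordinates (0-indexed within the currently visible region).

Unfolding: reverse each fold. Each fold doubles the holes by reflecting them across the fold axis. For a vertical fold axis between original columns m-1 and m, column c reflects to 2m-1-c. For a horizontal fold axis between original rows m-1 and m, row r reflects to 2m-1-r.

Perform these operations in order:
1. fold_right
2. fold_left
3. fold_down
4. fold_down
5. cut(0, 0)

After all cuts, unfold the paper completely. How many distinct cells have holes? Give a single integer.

Op 1 fold_right: fold axis v@2; visible region now rows[0,4) x cols[2,4) = 4x2
Op 2 fold_left: fold axis v@3; visible region now rows[0,4) x cols[2,3) = 4x1
Op 3 fold_down: fold axis h@2; visible region now rows[2,4) x cols[2,3) = 2x1
Op 4 fold_down: fold axis h@3; visible region now rows[3,4) x cols[2,3) = 1x1
Op 5 cut(0, 0): punch at orig (3,2); cuts so far [(3, 2)]; region rows[3,4) x cols[2,3) = 1x1
Unfold 1 (reflect across h@3): 2 holes -> [(2, 2), (3, 2)]
Unfold 2 (reflect across h@2): 4 holes -> [(0, 2), (1, 2), (2, 2), (3, 2)]
Unfold 3 (reflect across v@3): 8 holes -> [(0, 2), (0, 3), (1, 2), (1, 3), (2, 2), (2, 3), (3, 2), (3, 3)]
Unfold 4 (reflect across v@2): 16 holes -> [(0, 0), (0, 1), (0, 2), (0, 3), (1, 0), (1, 1), (1, 2), (1, 3), (2, 0), (2, 1), (2, 2), (2, 3), (3, 0), (3, 1), (3, 2), (3, 3)]

Answer: 16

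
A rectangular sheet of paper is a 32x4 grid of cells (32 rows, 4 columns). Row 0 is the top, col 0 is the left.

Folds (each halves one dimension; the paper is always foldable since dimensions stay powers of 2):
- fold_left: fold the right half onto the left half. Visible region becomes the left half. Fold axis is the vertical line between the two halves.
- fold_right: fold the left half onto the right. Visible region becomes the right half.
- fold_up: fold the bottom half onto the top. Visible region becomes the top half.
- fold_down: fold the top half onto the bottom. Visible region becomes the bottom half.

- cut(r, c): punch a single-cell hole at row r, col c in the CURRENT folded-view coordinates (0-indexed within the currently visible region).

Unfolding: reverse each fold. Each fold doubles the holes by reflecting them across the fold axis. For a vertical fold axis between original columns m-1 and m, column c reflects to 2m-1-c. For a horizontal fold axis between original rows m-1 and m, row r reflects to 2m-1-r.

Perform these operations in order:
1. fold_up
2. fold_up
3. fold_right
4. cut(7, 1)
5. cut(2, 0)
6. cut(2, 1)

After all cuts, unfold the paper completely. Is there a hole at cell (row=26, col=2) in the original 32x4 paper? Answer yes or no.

Answer: no

Derivation:
Op 1 fold_up: fold axis h@16; visible region now rows[0,16) x cols[0,4) = 16x4
Op 2 fold_up: fold axis h@8; visible region now rows[0,8) x cols[0,4) = 8x4
Op 3 fold_right: fold axis v@2; visible region now rows[0,8) x cols[2,4) = 8x2
Op 4 cut(7, 1): punch at orig (7,3); cuts so far [(7, 3)]; region rows[0,8) x cols[2,4) = 8x2
Op 5 cut(2, 0): punch at orig (2,2); cuts so far [(2, 2), (7, 3)]; region rows[0,8) x cols[2,4) = 8x2
Op 6 cut(2, 1): punch at orig (2,3); cuts so far [(2, 2), (2, 3), (7, 3)]; region rows[0,8) x cols[2,4) = 8x2
Unfold 1 (reflect across v@2): 6 holes -> [(2, 0), (2, 1), (2, 2), (2, 3), (7, 0), (7, 3)]
Unfold 2 (reflect across h@8): 12 holes -> [(2, 0), (2, 1), (2, 2), (2, 3), (7, 0), (7, 3), (8, 0), (8, 3), (13, 0), (13, 1), (13, 2), (13, 3)]
Unfold 3 (reflect across h@16): 24 holes -> [(2, 0), (2, 1), (2, 2), (2, 3), (7, 0), (7, 3), (8, 0), (8, 3), (13, 0), (13, 1), (13, 2), (13, 3), (18, 0), (18, 1), (18, 2), (18, 3), (23, 0), (23, 3), (24, 0), (24, 3), (29, 0), (29, 1), (29, 2), (29, 3)]
Holes: [(2, 0), (2, 1), (2, 2), (2, 3), (7, 0), (7, 3), (8, 0), (8, 3), (13, 0), (13, 1), (13, 2), (13, 3), (18, 0), (18, 1), (18, 2), (18, 3), (23, 0), (23, 3), (24, 0), (24, 3), (29, 0), (29, 1), (29, 2), (29, 3)]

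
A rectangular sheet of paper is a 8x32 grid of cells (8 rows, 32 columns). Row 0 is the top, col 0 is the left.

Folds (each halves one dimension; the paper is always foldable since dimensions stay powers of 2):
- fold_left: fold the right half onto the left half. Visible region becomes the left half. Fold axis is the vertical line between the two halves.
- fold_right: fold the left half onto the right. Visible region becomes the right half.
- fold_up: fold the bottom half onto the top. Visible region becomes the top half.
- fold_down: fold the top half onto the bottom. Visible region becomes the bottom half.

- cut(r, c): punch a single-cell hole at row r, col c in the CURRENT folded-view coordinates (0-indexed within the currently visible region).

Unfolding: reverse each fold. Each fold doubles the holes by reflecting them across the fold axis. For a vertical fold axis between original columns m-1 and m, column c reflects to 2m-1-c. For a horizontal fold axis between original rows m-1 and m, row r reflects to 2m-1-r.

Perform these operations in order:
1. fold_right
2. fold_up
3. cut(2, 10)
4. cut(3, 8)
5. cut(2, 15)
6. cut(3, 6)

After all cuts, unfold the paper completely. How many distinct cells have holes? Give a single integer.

Answer: 16

Derivation:
Op 1 fold_right: fold axis v@16; visible region now rows[0,8) x cols[16,32) = 8x16
Op 2 fold_up: fold axis h@4; visible region now rows[0,4) x cols[16,32) = 4x16
Op 3 cut(2, 10): punch at orig (2,26); cuts so far [(2, 26)]; region rows[0,4) x cols[16,32) = 4x16
Op 4 cut(3, 8): punch at orig (3,24); cuts so far [(2, 26), (3, 24)]; region rows[0,4) x cols[16,32) = 4x16
Op 5 cut(2, 15): punch at orig (2,31); cuts so far [(2, 26), (2, 31), (3, 24)]; region rows[0,4) x cols[16,32) = 4x16
Op 6 cut(3, 6): punch at orig (3,22); cuts so far [(2, 26), (2, 31), (3, 22), (3, 24)]; region rows[0,4) x cols[16,32) = 4x16
Unfold 1 (reflect across h@4): 8 holes -> [(2, 26), (2, 31), (3, 22), (3, 24), (4, 22), (4, 24), (5, 26), (5, 31)]
Unfold 2 (reflect across v@16): 16 holes -> [(2, 0), (2, 5), (2, 26), (2, 31), (3, 7), (3, 9), (3, 22), (3, 24), (4, 7), (4, 9), (4, 22), (4, 24), (5, 0), (5, 5), (5, 26), (5, 31)]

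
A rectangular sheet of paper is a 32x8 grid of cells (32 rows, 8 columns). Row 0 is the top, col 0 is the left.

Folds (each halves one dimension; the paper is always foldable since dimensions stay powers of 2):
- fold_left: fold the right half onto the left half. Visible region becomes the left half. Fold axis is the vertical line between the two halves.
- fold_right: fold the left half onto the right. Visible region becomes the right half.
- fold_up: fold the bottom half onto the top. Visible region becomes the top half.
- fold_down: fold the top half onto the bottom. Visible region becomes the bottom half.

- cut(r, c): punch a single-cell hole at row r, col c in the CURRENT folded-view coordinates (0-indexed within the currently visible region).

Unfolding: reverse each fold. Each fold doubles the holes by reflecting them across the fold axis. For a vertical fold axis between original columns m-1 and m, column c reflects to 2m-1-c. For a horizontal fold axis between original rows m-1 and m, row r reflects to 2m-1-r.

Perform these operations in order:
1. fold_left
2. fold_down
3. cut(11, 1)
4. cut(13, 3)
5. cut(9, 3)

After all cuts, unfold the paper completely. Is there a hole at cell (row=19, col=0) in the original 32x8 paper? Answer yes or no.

Op 1 fold_left: fold axis v@4; visible region now rows[0,32) x cols[0,4) = 32x4
Op 2 fold_down: fold axis h@16; visible region now rows[16,32) x cols[0,4) = 16x4
Op 3 cut(11, 1): punch at orig (27,1); cuts so far [(27, 1)]; region rows[16,32) x cols[0,4) = 16x4
Op 4 cut(13, 3): punch at orig (29,3); cuts so far [(27, 1), (29, 3)]; region rows[16,32) x cols[0,4) = 16x4
Op 5 cut(9, 3): punch at orig (25,3); cuts so far [(25, 3), (27, 1), (29, 3)]; region rows[16,32) x cols[0,4) = 16x4
Unfold 1 (reflect across h@16): 6 holes -> [(2, 3), (4, 1), (6, 3), (25, 3), (27, 1), (29, 3)]
Unfold 2 (reflect across v@4): 12 holes -> [(2, 3), (2, 4), (4, 1), (4, 6), (6, 3), (6, 4), (25, 3), (25, 4), (27, 1), (27, 6), (29, 3), (29, 4)]
Holes: [(2, 3), (2, 4), (4, 1), (4, 6), (6, 3), (6, 4), (25, 3), (25, 4), (27, 1), (27, 6), (29, 3), (29, 4)]

Answer: no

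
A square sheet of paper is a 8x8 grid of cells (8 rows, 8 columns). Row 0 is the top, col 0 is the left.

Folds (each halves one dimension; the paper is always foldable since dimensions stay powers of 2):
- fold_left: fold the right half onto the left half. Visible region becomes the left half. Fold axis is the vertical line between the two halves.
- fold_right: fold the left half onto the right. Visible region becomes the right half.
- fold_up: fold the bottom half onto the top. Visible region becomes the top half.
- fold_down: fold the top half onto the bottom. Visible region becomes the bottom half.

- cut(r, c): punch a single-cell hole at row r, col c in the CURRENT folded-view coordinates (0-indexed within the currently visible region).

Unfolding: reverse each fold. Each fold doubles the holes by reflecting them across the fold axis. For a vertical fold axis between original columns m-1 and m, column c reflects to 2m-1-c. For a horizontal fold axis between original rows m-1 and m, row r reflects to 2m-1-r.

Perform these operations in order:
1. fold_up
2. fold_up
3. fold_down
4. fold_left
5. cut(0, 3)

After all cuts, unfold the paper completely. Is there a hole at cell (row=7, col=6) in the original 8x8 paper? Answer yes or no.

Op 1 fold_up: fold axis h@4; visible region now rows[0,4) x cols[0,8) = 4x8
Op 2 fold_up: fold axis h@2; visible region now rows[0,2) x cols[0,8) = 2x8
Op 3 fold_down: fold axis h@1; visible region now rows[1,2) x cols[0,8) = 1x8
Op 4 fold_left: fold axis v@4; visible region now rows[1,2) x cols[0,4) = 1x4
Op 5 cut(0, 3): punch at orig (1,3); cuts so far [(1, 3)]; region rows[1,2) x cols[0,4) = 1x4
Unfold 1 (reflect across v@4): 2 holes -> [(1, 3), (1, 4)]
Unfold 2 (reflect across h@1): 4 holes -> [(0, 3), (0, 4), (1, 3), (1, 4)]
Unfold 3 (reflect across h@2): 8 holes -> [(0, 3), (0, 4), (1, 3), (1, 4), (2, 3), (2, 4), (3, 3), (3, 4)]
Unfold 4 (reflect across h@4): 16 holes -> [(0, 3), (0, 4), (1, 3), (1, 4), (2, 3), (2, 4), (3, 3), (3, 4), (4, 3), (4, 4), (5, 3), (5, 4), (6, 3), (6, 4), (7, 3), (7, 4)]
Holes: [(0, 3), (0, 4), (1, 3), (1, 4), (2, 3), (2, 4), (3, 3), (3, 4), (4, 3), (4, 4), (5, 3), (5, 4), (6, 3), (6, 4), (7, 3), (7, 4)]

Answer: no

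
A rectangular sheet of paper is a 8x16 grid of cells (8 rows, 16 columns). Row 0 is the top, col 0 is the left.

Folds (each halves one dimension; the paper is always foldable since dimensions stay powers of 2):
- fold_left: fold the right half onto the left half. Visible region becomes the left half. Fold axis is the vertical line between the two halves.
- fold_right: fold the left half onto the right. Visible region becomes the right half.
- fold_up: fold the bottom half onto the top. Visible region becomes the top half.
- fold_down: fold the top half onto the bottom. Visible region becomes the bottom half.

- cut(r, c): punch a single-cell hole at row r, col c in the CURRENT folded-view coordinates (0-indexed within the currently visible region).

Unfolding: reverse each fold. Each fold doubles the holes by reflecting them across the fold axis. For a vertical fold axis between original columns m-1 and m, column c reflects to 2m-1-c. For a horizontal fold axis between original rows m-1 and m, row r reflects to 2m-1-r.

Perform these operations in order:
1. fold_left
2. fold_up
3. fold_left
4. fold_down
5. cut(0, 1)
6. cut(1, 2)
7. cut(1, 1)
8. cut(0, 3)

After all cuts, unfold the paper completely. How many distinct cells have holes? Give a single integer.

Answer: 64

Derivation:
Op 1 fold_left: fold axis v@8; visible region now rows[0,8) x cols[0,8) = 8x8
Op 2 fold_up: fold axis h@4; visible region now rows[0,4) x cols[0,8) = 4x8
Op 3 fold_left: fold axis v@4; visible region now rows[0,4) x cols[0,4) = 4x4
Op 4 fold_down: fold axis h@2; visible region now rows[2,4) x cols[0,4) = 2x4
Op 5 cut(0, 1): punch at orig (2,1); cuts so far [(2, 1)]; region rows[2,4) x cols[0,4) = 2x4
Op 6 cut(1, 2): punch at orig (3,2); cuts so far [(2, 1), (3, 2)]; region rows[2,4) x cols[0,4) = 2x4
Op 7 cut(1, 1): punch at orig (3,1); cuts so far [(2, 1), (3, 1), (3, 2)]; region rows[2,4) x cols[0,4) = 2x4
Op 8 cut(0, 3): punch at orig (2,3); cuts so far [(2, 1), (2, 3), (3, 1), (3, 2)]; region rows[2,4) x cols[0,4) = 2x4
Unfold 1 (reflect across h@2): 8 holes -> [(0, 1), (0, 2), (1, 1), (1, 3), (2, 1), (2, 3), (3, 1), (3, 2)]
Unfold 2 (reflect across v@4): 16 holes -> [(0, 1), (0, 2), (0, 5), (0, 6), (1, 1), (1, 3), (1, 4), (1, 6), (2, 1), (2, 3), (2, 4), (2, 6), (3, 1), (3, 2), (3, 5), (3, 6)]
Unfold 3 (reflect across h@4): 32 holes -> [(0, 1), (0, 2), (0, 5), (0, 6), (1, 1), (1, 3), (1, 4), (1, 6), (2, 1), (2, 3), (2, 4), (2, 6), (3, 1), (3, 2), (3, 5), (3, 6), (4, 1), (4, 2), (4, 5), (4, 6), (5, 1), (5, 3), (5, 4), (5, 6), (6, 1), (6, 3), (6, 4), (6, 6), (7, 1), (7, 2), (7, 5), (7, 6)]
Unfold 4 (reflect across v@8): 64 holes -> [(0, 1), (0, 2), (0, 5), (0, 6), (0, 9), (0, 10), (0, 13), (0, 14), (1, 1), (1, 3), (1, 4), (1, 6), (1, 9), (1, 11), (1, 12), (1, 14), (2, 1), (2, 3), (2, 4), (2, 6), (2, 9), (2, 11), (2, 12), (2, 14), (3, 1), (3, 2), (3, 5), (3, 6), (3, 9), (3, 10), (3, 13), (3, 14), (4, 1), (4, 2), (4, 5), (4, 6), (4, 9), (4, 10), (4, 13), (4, 14), (5, 1), (5, 3), (5, 4), (5, 6), (5, 9), (5, 11), (5, 12), (5, 14), (6, 1), (6, 3), (6, 4), (6, 6), (6, 9), (6, 11), (6, 12), (6, 14), (7, 1), (7, 2), (7, 5), (7, 6), (7, 9), (7, 10), (7, 13), (7, 14)]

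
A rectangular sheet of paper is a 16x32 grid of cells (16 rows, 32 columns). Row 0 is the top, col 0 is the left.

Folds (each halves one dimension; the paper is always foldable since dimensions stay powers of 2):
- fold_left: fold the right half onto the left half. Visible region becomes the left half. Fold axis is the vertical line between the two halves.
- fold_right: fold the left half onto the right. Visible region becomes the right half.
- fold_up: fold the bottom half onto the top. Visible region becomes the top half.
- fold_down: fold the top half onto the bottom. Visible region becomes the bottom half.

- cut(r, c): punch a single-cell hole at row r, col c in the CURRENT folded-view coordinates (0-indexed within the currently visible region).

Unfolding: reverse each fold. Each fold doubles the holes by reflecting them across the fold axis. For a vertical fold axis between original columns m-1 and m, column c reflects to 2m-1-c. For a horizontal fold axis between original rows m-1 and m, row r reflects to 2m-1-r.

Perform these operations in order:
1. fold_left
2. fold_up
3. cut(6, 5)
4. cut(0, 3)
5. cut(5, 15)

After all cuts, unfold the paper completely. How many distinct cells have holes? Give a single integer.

Op 1 fold_left: fold axis v@16; visible region now rows[0,16) x cols[0,16) = 16x16
Op 2 fold_up: fold axis h@8; visible region now rows[0,8) x cols[0,16) = 8x16
Op 3 cut(6, 5): punch at orig (6,5); cuts so far [(6, 5)]; region rows[0,8) x cols[0,16) = 8x16
Op 4 cut(0, 3): punch at orig (0,3); cuts so far [(0, 3), (6, 5)]; region rows[0,8) x cols[0,16) = 8x16
Op 5 cut(5, 15): punch at orig (5,15); cuts so far [(0, 3), (5, 15), (6, 5)]; region rows[0,8) x cols[0,16) = 8x16
Unfold 1 (reflect across h@8): 6 holes -> [(0, 3), (5, 15), (6, 5), (9, 5), (10, 15), (15, 3)]
Unfold 2 (reflect across v@16): 12 holes -> [(0, 3), (0, 28), (5, 15), (5, 16), (6, 5), (6, 26), (9, 5), (9, 26), (10, 15), (10, 16), (15, 3), (15, 28)]

Answer: 12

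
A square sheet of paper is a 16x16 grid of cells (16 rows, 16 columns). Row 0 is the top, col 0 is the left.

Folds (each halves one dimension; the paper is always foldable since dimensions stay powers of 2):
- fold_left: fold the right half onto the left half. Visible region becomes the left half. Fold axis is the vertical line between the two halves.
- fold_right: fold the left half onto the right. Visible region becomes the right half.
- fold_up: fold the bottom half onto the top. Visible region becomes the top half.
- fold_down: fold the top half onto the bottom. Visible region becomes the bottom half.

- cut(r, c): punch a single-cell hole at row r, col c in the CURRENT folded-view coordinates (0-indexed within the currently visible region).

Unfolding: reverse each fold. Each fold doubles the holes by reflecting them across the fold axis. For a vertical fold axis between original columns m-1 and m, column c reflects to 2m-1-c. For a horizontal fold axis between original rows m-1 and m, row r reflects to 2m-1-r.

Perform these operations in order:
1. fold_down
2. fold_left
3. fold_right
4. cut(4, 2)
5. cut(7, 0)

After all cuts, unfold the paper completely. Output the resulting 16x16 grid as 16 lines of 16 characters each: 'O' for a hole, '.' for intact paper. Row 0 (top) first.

Op 1 fold_down: fold axis h@8; visible region now rows[8,16) x cols[0,16) = 8x16
Op 2 fold_left: fold axis v@8; visible region now rows[8,16) x cols[0,8) = 8x8
Op 3 fold_right: fold axis v@4; visible region now rows[8,16) x cols[4,8) = 8x4
Op 4 cut(4, 2): punch at orig (12,6); cuts so far [(12, 6)]; region rows[8,16) x cols[4,8) = 8x4
Op 5 cut(7, 0): punch at orig (15,4); cuts so far [(12, 6), (15, 4)]; region rows[8,16) x cols[4,8) = 8x4
Unfold 1 (reflect across v@4): 4 holes -> [(12, 1), (12, 6), (15, 3), (15, 4)]
Unfold 2 (reflect across v@8): 8 holes -> [(12, 1), (12, 6), (12, 9), (12, 14), (15, 3), (15, 4), (15, 11), (15, 12)]
Unfold 3 (reflect across h@8): 16 holes -> [(0, 3), (0, 4), (0, 11), (0, 12), (3, 1), (3, 6), (3, 9), (3, 14), (12, 1), (12, 6), (12, 9), (12, 14), (15, 3), (15, 4), (15, 11), (15, 12)]

Answer: ...OO......OO...
................
................
.O....O..O....O.
................
................
................
................
................
................
................
................
.O....O..O....O.
................
................
...OO......OO...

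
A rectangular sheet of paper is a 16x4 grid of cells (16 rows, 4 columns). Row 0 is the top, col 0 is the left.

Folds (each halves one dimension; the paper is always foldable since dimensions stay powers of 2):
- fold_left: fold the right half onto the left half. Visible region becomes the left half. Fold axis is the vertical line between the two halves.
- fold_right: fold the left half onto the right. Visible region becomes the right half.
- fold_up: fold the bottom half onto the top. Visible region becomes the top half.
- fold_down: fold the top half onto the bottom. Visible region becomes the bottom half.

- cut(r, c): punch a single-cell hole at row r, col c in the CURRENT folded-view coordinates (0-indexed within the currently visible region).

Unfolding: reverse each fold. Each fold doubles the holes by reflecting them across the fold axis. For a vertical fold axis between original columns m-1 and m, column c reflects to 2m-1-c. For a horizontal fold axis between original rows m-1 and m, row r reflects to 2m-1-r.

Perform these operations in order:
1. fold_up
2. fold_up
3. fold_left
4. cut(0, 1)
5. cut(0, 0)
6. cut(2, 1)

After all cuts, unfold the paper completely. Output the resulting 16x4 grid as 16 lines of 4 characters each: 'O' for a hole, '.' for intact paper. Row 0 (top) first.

Op 1 fold_up: fold axis h@8; visible region now rows[0,8) x cols[0,4) = 8x4
Op 2 fold_up: fold axis h@4; visible region now rows[0,4) x cols[0,4) = 4x4
Op 3 fold_left: fold axis v@2; visible region now rows[0,4) x cols[0,2) = 4x2
Op 4 cut(0, 1): punch at orig (0,1); cuts so far [(0, 1)]; region rows[0,4) x cols[0,2) = 4x2
Op 5 cut(0, 0): punch at orig (0,0); cuts so far [(0, 0), (0, 1)]; region rows[0,4) x cols[0,2) = 4x2
Op 6 cut(2, 1): punch at orig (2,1); cuts so far [(0, 0), (0, 1), (2, 1)]; region rows[0,4) x cols[0,2) = 4x2
Unfold 1 (reflect across v@2): 6 holes -> [(0, 0), (0, 1), (0, 2), (0, 3), (2, 1), (2, 2)]
Unfold 2 (reflect across h@4): 12 holes -> [(0, 0), (0, 1), (0, 2), (0, 3), (2, 1), (2, 2), (5, 1), (5, 2), (7, 0), (7, 1), (7, 2), (7, 3)]
Unfold 3 (reflect across h@8): 24 holes -> [(0, 0), (0, 1), (0, 2), (0, 3), (2, 1), (2, 2), (5, 1), (5, 2), (7, 0), (7, 1), (7, 2), (7, 3), (8, 0), (8, 1), (8, 2), (8, 3), (10, 1), (10, 2), (13, 1), (13, 2), (15, 0), (15, 1), (15, 2), (15, 3)]

Answer: OOOO
....
.OO.
....
....
.OO.
....
OOOO
OOOO
....
.OO.
....
....
.OO.
....
OOOO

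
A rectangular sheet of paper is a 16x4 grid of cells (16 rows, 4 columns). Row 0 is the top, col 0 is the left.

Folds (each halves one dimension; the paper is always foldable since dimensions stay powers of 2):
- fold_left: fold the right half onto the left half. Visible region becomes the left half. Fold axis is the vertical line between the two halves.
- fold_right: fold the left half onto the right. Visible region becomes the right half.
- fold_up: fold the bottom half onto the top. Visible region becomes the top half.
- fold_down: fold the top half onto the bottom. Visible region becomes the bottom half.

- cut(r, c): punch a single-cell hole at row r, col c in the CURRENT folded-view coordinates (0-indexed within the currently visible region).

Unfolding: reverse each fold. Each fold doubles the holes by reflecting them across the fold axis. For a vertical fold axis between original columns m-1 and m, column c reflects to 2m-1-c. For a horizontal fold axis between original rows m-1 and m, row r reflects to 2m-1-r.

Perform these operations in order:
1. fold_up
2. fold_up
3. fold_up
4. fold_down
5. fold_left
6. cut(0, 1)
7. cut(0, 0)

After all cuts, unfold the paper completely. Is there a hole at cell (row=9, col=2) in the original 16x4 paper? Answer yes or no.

Op 1 fold_up: fold axis h@8; visible region now rows[0,8) x cols[0,4) = 8x4
Op 2 fold_up: fold axis h@4; visible region now rows[0,4) x cols[0,4) = 4x4
Op 3 fold_up: fold axis h@2; visible region now rows[0,2) x cols[0,4) = 2x4
Op 4 fold_down: fold axis h@1; visible region now rows[1,2) x cols[0,4) = 1x4
Op 5 fold_left: fold axis v@2; visible region now rows[1,2) x cols[0,2) = 1x2
Op 6 cut(0, 1): punch at orig (1,1); cuts so far [(1, 1)]; region rows[1,2) x cols[0,2) = 1x2
Op 7 cut(0, 0): punch at orig (1,0); cuts so far [(1, 0), (1, 1)]; region rows[1,2) x cols[0,2) = 1x2
Unfold 1 (reflect across v@2): 4 holes -> [(1, 0), (1, 1), (1, 2), (1, 3)]
Unfold 2 (reflect across h@1): 8 holes -> [(0, 0), (0, 1), (0, 2), (0, 3), (1, 0), (1, 1), (1, 2), (1, 3)]
Unfold 3 (reflect across h@2): 16 holes -> [(0, 0), (0, 1), (0, 2), (0, 3), (1, 0), (1, 1), (1, 2), (1, 3), (2, 0), (2, 1), (2, 2), (2, 3), (3, 0), (3, 1), (3, 2), (3, 3)]
Unfold 4 (reflect across h@4): 32 holes -> [(0, 0), (0, 1), (0, 2), (0, 3), (1, 0), (1, 1), (1, 2), (1, 3), (2, 0), (2, 1), (2, 2), (2, 3), (3, 0), (3, 1), (3, 2), (3, 3), (4, 0), (4, 1), (4, 2), (4, 3), (5, 0), (5, 1), (5, 2), (5, 3), (6, 0), (6, 1), (6, 2), (6, 3), (7, 0), (7, 1), (7, 2), (7, 3)]
Unfold 5 (reflect across h@8): 64 holes -> [(0, 0), (0, 1), (0, 2), (0, 3), (1, 0), (1, 1), (1, 2), (1, 3), (2, 0), (2, 1), (2, 2), (2, 3), (3, 0), (3, 1), (3, 2), (3, 3), (4, 0), (4, 1), (4, 2), (4, 3), (5, 0), (5, 1), (5, 2), (5, 3), (6, 0), (6, 1), (6, 2), (6, 3), (7, 0), (7, 1), (7, 2), (7, 3), (8, 0), (8, 1), (8, 2), (8, 3), (9, 0), (9, 1), (9, 2), (9, 3), (10, 0), (10, 1), (10, 2), (10, 3), (11, 0), (11, 1), (11, 2), (11, 3), (12, 0), (12, 1), (12, 2), (12, 3), (13, 0), (13, 1), (13, 2), (13, 3), (14, 0), (14, 1), (14, 2), (14, 3), (15, 0), (15, 1), (15, 2), (15, 3)]
Holes: [(0, 0), (0, 1), (0, 2), (0, 3), (1, 0), (1, 1), (1, 2), (1, 3), (2, 0), (2, 1), (2, 2), (2, 3), (3, 0), (3, 1), (3, 2), (3, 3), (4, 0), (4, 1), (4, 2), (4, 3), (5, 0), (5, 1), (5, 2), (5, 3), (6, 0), (6, 1), (6, 2), (6, 3), (7, 0), (7, 1), (7, 2), (7, 3), (8, 0), (8, 1), (8, 2), (8, 3), (9, 0), (9, 1), (9, 2), (9, 3), (10, 0), (10, 1), (10, 2), (10, 3), (11, 0), (11, 1), (11, 2), (11, 3), (12, 0), (12, 1), (12, 2), (12, 3), (13, 0), (13, 1), (13, 2), (13, 3), (14, 0), (14, 1), (14, 2), (14, 3), (15, 0), (15, 1), (15, 2), (15, 3)]

Answer: yes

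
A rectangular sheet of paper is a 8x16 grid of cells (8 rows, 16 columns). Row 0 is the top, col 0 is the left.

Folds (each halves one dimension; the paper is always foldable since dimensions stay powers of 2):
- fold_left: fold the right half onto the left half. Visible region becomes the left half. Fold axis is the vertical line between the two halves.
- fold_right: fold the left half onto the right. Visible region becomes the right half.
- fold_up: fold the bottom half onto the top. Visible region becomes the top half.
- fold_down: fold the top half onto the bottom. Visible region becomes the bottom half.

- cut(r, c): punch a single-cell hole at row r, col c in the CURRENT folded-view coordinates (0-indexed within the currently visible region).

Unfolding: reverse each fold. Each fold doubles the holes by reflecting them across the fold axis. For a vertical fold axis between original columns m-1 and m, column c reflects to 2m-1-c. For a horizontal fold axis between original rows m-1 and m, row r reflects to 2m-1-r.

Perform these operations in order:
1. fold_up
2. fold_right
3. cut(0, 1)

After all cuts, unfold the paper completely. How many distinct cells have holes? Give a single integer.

Answer: 4

Derivation:
Op 1 fold_up: fold axis h@4; visible region now rows[0,4) x cols[0,16) = 4x16
Op 2 fold_right: fold axis v@8; visible region now rows[0,4) x cols[8,16) = 4x8
Op 3 cut(0, 1): punch at orig (0,9); cuts so far [(0, 9)]; region rows[0,4) x cols[8,16) = 4x8
Unfold 1 (reflect across v@8): 2 holes -> [(0, 6), (0, 9)]
Unfold 2 (reflect across h@4): 4 holes -> [(0, 6), (0, 9), (7, 6), (7, 9)]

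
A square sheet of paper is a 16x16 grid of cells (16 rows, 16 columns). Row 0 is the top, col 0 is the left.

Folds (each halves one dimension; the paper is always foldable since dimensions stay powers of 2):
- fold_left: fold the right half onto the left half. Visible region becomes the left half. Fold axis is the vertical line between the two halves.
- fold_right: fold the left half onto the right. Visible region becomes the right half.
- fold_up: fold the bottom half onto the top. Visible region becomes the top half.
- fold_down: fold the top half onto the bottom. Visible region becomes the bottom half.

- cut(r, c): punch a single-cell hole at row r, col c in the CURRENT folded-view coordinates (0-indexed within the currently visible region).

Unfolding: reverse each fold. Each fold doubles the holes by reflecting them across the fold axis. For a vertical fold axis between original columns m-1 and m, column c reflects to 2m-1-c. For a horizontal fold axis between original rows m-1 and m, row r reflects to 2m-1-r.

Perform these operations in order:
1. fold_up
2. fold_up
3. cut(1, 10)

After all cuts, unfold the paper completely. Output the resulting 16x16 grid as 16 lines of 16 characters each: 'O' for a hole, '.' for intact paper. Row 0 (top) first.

Op 1 fold_up: fold axis h@8; visible region now rows[0,8) x cols[0,16) = 8x16
Op 2 fold_up: fold axis h@4; visible region now rows[0,4) x cols[0,16) = 4x16
Op 3 cut(1, 10): punch at orig (1,10); cuts so far [(1, 10)]; region rows[0,4) x cols[0,16) = 4x16
Unfold 1 (reflect across h@4): 2 holes -> [(1, 10), (6, 10)]
Unfold 2 (reflect across h@8): 4 holes -> [(1, 10), (6, 10), (9, 10), (14, 10)]

Answer: ................
..........O.....
................
................
................
................
..........O.....
................
................
..........O.....
................
................
................
................
..........O.....
................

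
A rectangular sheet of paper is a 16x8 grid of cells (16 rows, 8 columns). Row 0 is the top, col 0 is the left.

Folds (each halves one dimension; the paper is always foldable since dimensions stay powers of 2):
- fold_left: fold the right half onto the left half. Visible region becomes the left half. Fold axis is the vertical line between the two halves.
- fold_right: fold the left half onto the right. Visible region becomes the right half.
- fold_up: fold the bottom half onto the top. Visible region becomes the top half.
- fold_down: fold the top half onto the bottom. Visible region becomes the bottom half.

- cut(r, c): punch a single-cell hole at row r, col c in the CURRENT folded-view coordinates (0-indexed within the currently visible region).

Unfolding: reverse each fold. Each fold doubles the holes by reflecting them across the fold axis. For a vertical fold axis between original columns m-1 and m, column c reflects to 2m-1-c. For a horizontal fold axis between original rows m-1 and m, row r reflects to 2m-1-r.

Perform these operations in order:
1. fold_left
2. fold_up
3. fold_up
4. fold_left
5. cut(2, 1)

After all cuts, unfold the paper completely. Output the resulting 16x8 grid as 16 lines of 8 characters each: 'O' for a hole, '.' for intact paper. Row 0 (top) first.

Answer: ........
........
.OO..OO.
........
........
.OO..OO.
........
........
........
........
.OO..OO.
........
........
.OO..OO.
........
........

Derivation:
Op 1 fold_left: fold axis v@4; visible region now rows[0,16) x cols[0,4) = 16x4
Op 2 fold_up: fold axis h@8; visible region now rows[0,8) x cols[0,4) = 8x4
Op 3 fold_up: fold axis h@4; visible region now rows[0,4) x cols[0,4) = 4x4
Op 4 fold_left: fold axis v@2; visible region now rows[0,4) x cols[0,2) = 4x2
Op 5 cut(2, 1): punch at orig (2,1); cuts so far [(2, 1)]; region rows[0,4) x cols[0,2) = 4x2
Unfold 1 (reflect across v@2): 2 holes -> [(2, 1), (2, 2)]
Unfold 2 (reflect across h@4): 4 holes -> [(2, 1), (2, 2), (5, 1), (5, 2)]
Unfold 3 (reflect across h@8): 8 holes -> [(2, 1), (2, 2), (5, 1), (5, 2), (10, 1), (10, 2), (13, 1), (13, 2)]
Unfold 4 (reflect across v@4): 16 holes -> [(2, 1), (2, 2), (2, 5), (2, 6), (5, 1), (5, 2), (5, 5), (5, 6), (10, 1), (10, 2), (10, 5), (10, 6), (13, 1), (13, 2), (13, 5), (13, 6)]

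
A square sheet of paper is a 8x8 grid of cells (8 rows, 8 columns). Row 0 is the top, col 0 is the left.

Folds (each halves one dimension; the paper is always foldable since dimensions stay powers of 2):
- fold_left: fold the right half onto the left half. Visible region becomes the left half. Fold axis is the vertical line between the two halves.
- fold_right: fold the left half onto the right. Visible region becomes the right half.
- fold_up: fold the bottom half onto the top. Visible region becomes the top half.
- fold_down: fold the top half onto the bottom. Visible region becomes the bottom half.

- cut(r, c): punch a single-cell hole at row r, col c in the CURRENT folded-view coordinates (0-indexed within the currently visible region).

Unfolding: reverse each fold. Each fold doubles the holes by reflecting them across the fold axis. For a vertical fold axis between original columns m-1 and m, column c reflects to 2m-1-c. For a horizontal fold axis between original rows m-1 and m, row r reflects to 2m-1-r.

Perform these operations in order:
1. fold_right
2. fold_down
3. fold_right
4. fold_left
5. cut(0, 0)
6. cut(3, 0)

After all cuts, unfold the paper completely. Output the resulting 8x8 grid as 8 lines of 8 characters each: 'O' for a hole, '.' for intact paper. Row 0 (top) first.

Op 1 fold_right: fold axis v@4; visible region now rows[0,8) x cols[4,8) = 8x4
Op 2 fold_down: fold axis h@4; visible region now rows[4,8) x cols[4,8) = 4x4
Op 3 fold_right: fold axis v@6; visible region now rows[4,8) x cols[6,8) = 4x2
Op 4 fold_left: fold axis v@7; visible region now rows[4,8) x cols[6,7) = 4x1
Op 5 cut(0, 0): punch at orig (4,6); cuts so far [(4, 6)]; region rows[4,8) x cols[6,7) = 4x1
Op 6 cut(3, 0): punch at orig (7,6); cuts so far [(4, 6), (7, 6)]; region rows[4,8) x cols[6,7) = 4x1
Unfold 1 (reflect across v@7): 4 holes -> [(4, 6), (4, 7), (7, 6), (7, 7)]
Unfold 2 (reflect across v@6): 8 holes -> [(4, 4), (4, 5), (4, 6), (4, 7), (7, 4), (7, 5), (7, 6), (7, 7)]
Unfold 3 (reflect across h@4): 16 holes -> [(0, 4), (0, 5), (0, 6), (0, 7), (3, 4), (3, 5), (3, 6), (3, 7), (4, 4), (4, 5), (4, 6), (4, 7), (7, 4), (7, 5), (7, 6), (7, 7)]
Unfold 4 (reflect across v@4): 32 holes -> [(0, 0), (0, 1), (0, 2), (0, 3), (0, 4), (0, 5), (0, 6), (0, 7), (3, 0), (3, 1), (3, 2), (3, 3), (3, 4), (3, 5), (3, 6), (3, 7), (4, 0), (4, 1), (4, 2), (4, 3), (4, 4), (4, 5), (4, 6), (4, 7), (7, 0), (7, 1), (7, 2), (7, 3), (7, 4), (7, 5), (7, 6), (7, 7)]

Answer: OOOOOOOO
........
........
OOOOOOOO
OOOOOOOO
........
........
OOOOOOOO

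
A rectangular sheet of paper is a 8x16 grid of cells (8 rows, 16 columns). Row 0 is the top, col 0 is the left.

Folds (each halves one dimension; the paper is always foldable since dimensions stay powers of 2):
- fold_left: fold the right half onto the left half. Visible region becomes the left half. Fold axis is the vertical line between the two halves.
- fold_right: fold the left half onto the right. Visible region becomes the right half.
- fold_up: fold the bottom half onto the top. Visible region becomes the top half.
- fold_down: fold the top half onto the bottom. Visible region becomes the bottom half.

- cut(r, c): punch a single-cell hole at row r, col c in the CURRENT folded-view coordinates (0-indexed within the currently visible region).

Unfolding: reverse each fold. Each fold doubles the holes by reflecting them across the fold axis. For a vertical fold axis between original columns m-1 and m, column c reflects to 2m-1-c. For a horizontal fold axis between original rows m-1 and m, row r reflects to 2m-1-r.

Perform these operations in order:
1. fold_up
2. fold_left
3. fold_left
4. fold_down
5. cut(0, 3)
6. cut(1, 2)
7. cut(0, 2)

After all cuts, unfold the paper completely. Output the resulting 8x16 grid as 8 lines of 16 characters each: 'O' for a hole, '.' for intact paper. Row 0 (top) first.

Op 1 fold_up: fold axis h@4; visible region now rows[0,4) x cols[0,16) = 4x16
Op 2 fold_left: fold axis v@8; visible region now rows[0,4) x cols[0,8) = 4x8
Op 3 fold_left: fold axis v@4; visible region now rows[0,4) x cols[0,4) = 4x4
Op 4 fold_down: fold axis h@2; visible region now rows[2,4) x cols[0,4) = 2x4
Op 5 cut(0, 3): punch at orig (2,3); cuts so far [(2, 3)]; region rows[2,4) x cols[0,4) = 2x4
Op 6 cut(1, 2): punch at orig (3,2); cuts so far [(2, 3), (3, 2)]; region rows[2,4) x cols[0,4) = 2x4
Op 7 cut(0, 2): punch at orig (2,2); cuts so far [(2, 2), (2, 3), (3, 2)]; region rows[2,4) x cols[0,4) = 2x4
Unfold 1 (reflect across h@2): 6 holes -> [(0, 2), (1, 2), (1, 3), (2, 2), (2, 3), (3, 2)]
Unfold 2 (reflect across v@4): 12 holes -> [(0, 2), (0, 5), (1, 2), (1, 3), (1, 4), (1, 5), (2, 2), (2, 3), (2, 4), (2, 5), (3, 2), (3, 5)]
Unfold 3 (reflect across v@8): 24 holes -> [(0, 2), (0, 5), (0, 10), (0, 13), (1, 2), (1, 3), (1, 4), (1, 5), (1, 10), (1, 11), (1, 12), (1, 13), (2, 2), (2, 3), (2, 4), (2, 5), (2, 10), (2, 11), (2, 12), (2, 13), (3, 2), (3, 5), (3, 10), (3, 13)]
Unfold 4 (reflect across h@4): 48 holes -> [(0, 2), (0, 5), (0, 10), (0, 13), (1, 2), (1, 3), (1, 4), (1, 5), (1, 10), (1, 11), (1, 12), (1, 13), (2, 2), (2, 3), (2, 4), (2, 5), (2, 10), (2, 11), (2, 12), (2, 13), (3, 2), (3, 5), (3, 10), (3, 13), (4, 2), (4, 5), (4, 10), (4, 13), (5, 2), (5, 3), (5, 4), (5, 5), (5, 10), (5, 11), (5, 12), (5, 13), (6, 2), (6, 3), (6, 4), (6, 5), (6, 10), (6, 11), (6, 12), (6, 13), (7, 2), (7, 5), (7, 10), (7, 13)]

Answer: ..O..O....O..O..
..OOOO....OOOO..
..OOOO....OOOO..
..O..O....O..O..
..O..O....O..O..
..OOOO....OOOO..
..OOOO....OOOO..
..O..O....O..O..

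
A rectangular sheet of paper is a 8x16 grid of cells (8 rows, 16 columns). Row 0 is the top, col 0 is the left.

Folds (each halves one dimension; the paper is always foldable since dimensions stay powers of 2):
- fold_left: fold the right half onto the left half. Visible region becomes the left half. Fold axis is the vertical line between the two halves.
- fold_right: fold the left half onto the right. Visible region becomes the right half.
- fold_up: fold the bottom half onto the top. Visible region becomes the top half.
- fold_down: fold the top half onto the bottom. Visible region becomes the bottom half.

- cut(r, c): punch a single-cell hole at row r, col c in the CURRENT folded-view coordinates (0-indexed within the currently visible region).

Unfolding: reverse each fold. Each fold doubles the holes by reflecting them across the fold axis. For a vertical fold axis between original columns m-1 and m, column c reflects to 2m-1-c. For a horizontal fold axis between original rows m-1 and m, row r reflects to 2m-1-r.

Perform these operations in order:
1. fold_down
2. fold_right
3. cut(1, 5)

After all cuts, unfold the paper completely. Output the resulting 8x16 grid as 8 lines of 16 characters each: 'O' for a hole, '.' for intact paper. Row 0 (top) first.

Answer: ................
................
..O..........O..
................
................
..O..........O..
................
................

Derivation:
Op 1 fold_down: fold axis h@4; visible region now rows[4,8) x cols[0,16) = 4x16
Op 2 fold_right: fold axis v@8; visible region now rows[4,8) x cols[8,16) = 4x8
Op 3 cut(1, 5): punch at orig (5,13); cuts so far [(5, 13)]; region rows[4,8) x cols[8,16) = 4x8
Unfold 1 (reflect across v@8): 2 holes -> [(5, 2), (5, 13)]
Unfold 2 (reflect across h@4): 4 holes -> [(2, 2), (2, 13), (5, 2), (5, 13)]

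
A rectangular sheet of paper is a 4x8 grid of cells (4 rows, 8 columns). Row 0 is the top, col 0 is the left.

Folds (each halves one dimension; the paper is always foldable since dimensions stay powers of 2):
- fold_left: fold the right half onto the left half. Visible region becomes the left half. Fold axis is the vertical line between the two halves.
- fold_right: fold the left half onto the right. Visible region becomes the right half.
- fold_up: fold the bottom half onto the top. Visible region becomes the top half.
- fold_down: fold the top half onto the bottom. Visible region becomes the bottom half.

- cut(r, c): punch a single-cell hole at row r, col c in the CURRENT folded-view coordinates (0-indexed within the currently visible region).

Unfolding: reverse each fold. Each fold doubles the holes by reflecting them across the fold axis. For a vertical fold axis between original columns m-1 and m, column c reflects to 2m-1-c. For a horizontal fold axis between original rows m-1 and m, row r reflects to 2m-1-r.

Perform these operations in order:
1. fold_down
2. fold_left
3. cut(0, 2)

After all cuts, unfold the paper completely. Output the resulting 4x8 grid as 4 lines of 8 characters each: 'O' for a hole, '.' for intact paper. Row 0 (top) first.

Op 1 fold_down: fold axis h@2; visible region now rows[2,4) x cols[0,8) = 2x8
Op 2 fold_left: fold axis v@4; visible region now rows[2,4) x cols[0,4) = 2x4
Op 3 cut(0, 2): punch at orig (2,2); cuts so far [(2, 2)]; region rows[2,4) x cols[0,4) = 2x4
Unfold 1 (reflect across v@4): 2 holes -> [(2, 2), (2, 5)]
Unfold 2 (reflect across h@2): 4 holes -> [(1, 2), (1, 5), (2, 2), (2, 5)]

Answer: ........
..O..O..
..O..O..
........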